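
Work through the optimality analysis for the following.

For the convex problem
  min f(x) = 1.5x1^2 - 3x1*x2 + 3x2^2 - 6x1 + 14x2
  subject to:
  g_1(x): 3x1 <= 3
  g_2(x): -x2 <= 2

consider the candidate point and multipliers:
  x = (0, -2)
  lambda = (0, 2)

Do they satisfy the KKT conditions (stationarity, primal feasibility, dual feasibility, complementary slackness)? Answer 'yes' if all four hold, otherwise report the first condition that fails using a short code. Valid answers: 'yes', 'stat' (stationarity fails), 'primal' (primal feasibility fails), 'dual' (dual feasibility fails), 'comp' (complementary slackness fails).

Gradient of f: grad f(x) = Q x + c = (0, 2)
Constraint values g_i(x) = a_i^T x - b_i:
  g_1((0, -2)) = -3
  g_2((0, -2)) = 0
Stationarity residual: grad f(x) + sum_i lambda_i a_i = (0, 0)
  -> stationarity OK
Primal feasibility (all g_i <= 0): OK
Dual feasibility (all lambda_i >= 0): OK
Complementary slackness (lambda_i * g_i(x) = 0 for all i): OK

Verdict: yes, KKT holds.

yes


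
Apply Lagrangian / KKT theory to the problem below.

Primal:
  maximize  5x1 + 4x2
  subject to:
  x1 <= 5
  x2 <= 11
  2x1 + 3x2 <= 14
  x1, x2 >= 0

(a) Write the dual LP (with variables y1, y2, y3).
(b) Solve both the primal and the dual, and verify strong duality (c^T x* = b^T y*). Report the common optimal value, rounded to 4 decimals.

The standard primal-dual pair for 'max c^T x s.t. A x <= b, x >= 0' is:
  Dual:  min b^T y  s.t.  A^T y >= c,  y >= 0.

So the dual LP is:
  minimize  5y1 + 11y2 + 14y3
  subject to:
    y1 + 2y3 >= 5
    y2 + 3y3 >= 4
    y1, y2, y3 >= 0

Solving the primal: x* = (5, 1.3333).
  primal value c^T x* = 30.3333.
Solving the dual: y* = (2.3333, 0, 1.3333).
  dual value b^T y* = 30.3333.
Strong duality: c^T x* = b^T y*. Confirmed.

30.3333


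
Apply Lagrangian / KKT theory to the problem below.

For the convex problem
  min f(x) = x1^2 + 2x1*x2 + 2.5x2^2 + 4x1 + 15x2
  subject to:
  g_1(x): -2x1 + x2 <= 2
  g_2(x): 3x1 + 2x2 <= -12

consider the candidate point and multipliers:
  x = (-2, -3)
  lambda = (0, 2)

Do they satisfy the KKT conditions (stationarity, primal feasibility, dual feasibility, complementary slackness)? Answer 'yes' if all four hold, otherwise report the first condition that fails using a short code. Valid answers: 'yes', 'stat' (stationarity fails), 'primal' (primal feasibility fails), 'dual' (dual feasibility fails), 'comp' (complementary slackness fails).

Gradient of f: grad f(x) = Q x + c = (-6, -4)
Constraint values g_i(x) = a_i^T x - b_i:
  g_1((-2, -3)) = -1
  g_2((-2, -3)) = 0
Stationarity residual: grad f(x) + sum_i lambda_i a_i = (0, 0)
  -> stationarity OK
Primal feasibility (all g_i <= 0): OK
Dual feasibility (all lambda_i >= 0): OK
Complementary slackness (lambda_i * g_i(x) = 0 for all i): OK

Verdict: yes, KKT holds.

yes


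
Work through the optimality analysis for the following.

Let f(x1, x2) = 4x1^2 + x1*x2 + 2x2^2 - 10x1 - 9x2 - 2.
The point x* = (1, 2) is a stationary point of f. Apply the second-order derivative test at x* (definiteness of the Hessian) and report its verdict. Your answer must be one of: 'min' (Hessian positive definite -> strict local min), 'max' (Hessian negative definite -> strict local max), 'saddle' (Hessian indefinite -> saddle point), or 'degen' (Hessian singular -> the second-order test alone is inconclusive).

Compute the Hessian H = grad^2 f:
  H = [[8, 1], [1, 4]]
Verify stationarity: grad f(x*) = H x* + g = (0, 0).
Eigenvalues of H: 3.7639, 8.2361.
Both eigenvalues > 0, so H is positive definite -> x* is a strict local min.

min


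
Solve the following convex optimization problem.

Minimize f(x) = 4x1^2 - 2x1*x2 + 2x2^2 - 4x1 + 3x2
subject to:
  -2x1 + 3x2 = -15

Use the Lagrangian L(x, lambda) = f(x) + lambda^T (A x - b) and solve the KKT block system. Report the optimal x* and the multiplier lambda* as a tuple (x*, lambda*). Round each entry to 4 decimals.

Form the Lagrangian:
  L(x, lambda) = (1/2) x^T Q x + c^T x + lambda^T (A x - b)
Stationarity (grad_x L = 0): Q x + c + A^T lambda = 0.
Primal feasibility: A x = b.

This gives the KKT block system:
  [ Q   A^T ] [ x     ]   [-c ]
  [ A    0  ] [ lambda ] = [ b ]

Solving the linear system:
  x*      = (0.75, -4.5)
  lambda* = (5.5)
  f(x*)   = 33

x* = (0.75, -4.5), lambda* = (5.5)


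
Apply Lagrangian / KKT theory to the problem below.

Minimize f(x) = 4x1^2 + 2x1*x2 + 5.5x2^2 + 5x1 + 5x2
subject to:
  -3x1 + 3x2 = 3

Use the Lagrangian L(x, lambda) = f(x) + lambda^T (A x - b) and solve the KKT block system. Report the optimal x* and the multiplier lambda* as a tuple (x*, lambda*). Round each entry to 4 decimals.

Form the Lagrangian:
  L(x, lambda) = (1/2) x^T Q x + c^T x + lambda^T (A x - b)
Stationarity (grad_x L = 0): Q x + c + A^T lambda = 0.
Primal feasibility: A x = b.

This gives the KKT block system:
  [ Q   A^T ] [ x     ]   [-c ]
  [ A    0  ] [ lambda ] = [ b ]

Solving the linear system:
  x*      = (-1, 0)
  lambda* = (-1)
  f(x*)   = -1

x* = (-1, 0), lambda* = (-1)


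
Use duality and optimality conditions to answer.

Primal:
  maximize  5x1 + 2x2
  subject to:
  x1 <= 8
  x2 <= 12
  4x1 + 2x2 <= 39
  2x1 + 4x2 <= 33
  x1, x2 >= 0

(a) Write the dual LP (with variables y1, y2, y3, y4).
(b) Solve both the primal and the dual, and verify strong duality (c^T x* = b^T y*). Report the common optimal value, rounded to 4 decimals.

The standard primal-dual pair for 'max c^T x s.t. A x <= b, x >= 0' is:
  Dual:  min b^T y  s.t.  A^T y >= c,  y >= 0.

So the dual LP is:
  minimize  8y1 + 12y2 + 39y3 + 33y4
  subject to:
    y1 + 4y3 + 2y4 >= 5
    y2 + 2y3 + 4y4 >= 2
    y1, y2, y3, y4 >= 0

Solving the primal: x* = (8, 3.5).
  primal value c^T x* = 47.
Solving the dual: y* = (1, 0, 1, 0).
  dual value b^T y* = 47.
Strong duality: c^T x* = b^T y*. Confirmed.

47


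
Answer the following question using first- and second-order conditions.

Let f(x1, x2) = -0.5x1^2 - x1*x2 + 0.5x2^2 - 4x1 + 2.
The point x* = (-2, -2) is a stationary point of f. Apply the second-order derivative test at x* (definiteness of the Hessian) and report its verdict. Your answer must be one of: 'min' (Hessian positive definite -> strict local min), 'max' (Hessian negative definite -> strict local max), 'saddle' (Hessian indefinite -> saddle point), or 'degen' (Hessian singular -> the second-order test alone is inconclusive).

Compute the Hessian H = grad^2 f:
  H = [[-1, -1], [-1, 1]]
Verify stationarity: grad f(x*) = H x* + g = (0, 0).
Eigenvalues of H: -1.4142, 1.4142.
Eigenvalues have mixed signs, so H is indefinite -> x* is a saddle point.

saddle


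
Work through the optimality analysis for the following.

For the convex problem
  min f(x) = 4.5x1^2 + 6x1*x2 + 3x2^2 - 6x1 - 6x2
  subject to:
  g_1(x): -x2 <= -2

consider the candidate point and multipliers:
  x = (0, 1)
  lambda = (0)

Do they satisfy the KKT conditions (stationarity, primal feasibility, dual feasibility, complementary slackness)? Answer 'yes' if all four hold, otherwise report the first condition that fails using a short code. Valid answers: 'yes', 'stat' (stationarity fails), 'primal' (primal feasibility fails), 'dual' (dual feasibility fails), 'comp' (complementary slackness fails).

Gradient of f: grad f(x) = Q x + c = (0, 0)
Constraint values g_i(x) = a_i^T x - b_i:
  g_1((0, 1)) = 1
Stationarity residual: grad f(x) + sum_i lambda_i a_i = (0, 0)
  -> stationarity OK
Primal feasibility (all g_i <= 0): FAILS
Dual feasibility (all lambda_i >= 0): OK
Complementary slackness (lambda_i * g_i(x) = 0 for all i): OK

Verdict: the first failing condition is primal_feasibility -> primal.

primal


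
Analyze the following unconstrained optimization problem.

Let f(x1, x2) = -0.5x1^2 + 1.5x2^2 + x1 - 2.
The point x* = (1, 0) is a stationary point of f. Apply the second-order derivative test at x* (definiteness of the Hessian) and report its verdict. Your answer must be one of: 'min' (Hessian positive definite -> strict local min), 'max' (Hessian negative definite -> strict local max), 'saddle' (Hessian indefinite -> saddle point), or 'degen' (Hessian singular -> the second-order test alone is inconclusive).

Compute the Hessian H = grad^2 f:
  H = [[-1, 0], [0, 3]]
Verify stationarity: grad f(x*) = H x* + g = (0, 0).
Eigenvalues of H: -1, 3.
Eigenvalues have mixed signs, so H is indefinite -> x* is a saddle point.

saddle


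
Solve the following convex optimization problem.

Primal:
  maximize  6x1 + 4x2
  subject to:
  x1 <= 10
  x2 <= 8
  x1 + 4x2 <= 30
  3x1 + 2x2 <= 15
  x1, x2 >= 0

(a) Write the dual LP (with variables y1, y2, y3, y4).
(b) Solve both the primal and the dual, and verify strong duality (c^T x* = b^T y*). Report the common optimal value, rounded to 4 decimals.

The standard primal-dual pair for 'max c^T x s.t. A x <= b, x >= 0' is:
  Dual:  min b^T y  s.t.  A^T y >= c,  y >= 0.

So the dual LP is:
  minimize  10y1 + 8y2 + 30y3 + 15y4
  subject to:
    y1 + y3 + 3y4 >= 6
    y2 + 4y3 + 2y4 >= 4
    y1, y2, y3, y4 >= 0

Solving the primal: x* = (5, 0).
  primal value c^T x* = 30.
Solving the dual: y* = (0, 0, 0, 2).
  dual value b^T y* = 30.
Strong duality: c^T x* = b^T y*. Confirmed.

30


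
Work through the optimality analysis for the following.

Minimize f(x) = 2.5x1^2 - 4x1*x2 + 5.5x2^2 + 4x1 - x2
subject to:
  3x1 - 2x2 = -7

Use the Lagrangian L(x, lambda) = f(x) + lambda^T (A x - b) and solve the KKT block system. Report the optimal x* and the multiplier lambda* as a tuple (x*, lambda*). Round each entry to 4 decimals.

Form the Lagrangian:
  L(x, lambda) = (1/2) x^T Q x + c^T x + lambda^T (A x - b)
Stationarity (grad_x L = 0): Q x + c + A^T lambda = 0.
Primal feasibility: A x = b.

This gives the KKT block system:
  [ Q   A^T ] [ x     ]   [-c ]
  [ A    0  ] [ lambda ] = [ b ]

Solving the linear system:
  x*      = (-2.6056, -0.4085)
  lambda* = (2.4648)
  f(x*)   = 3.6197

x* = (-2.6056, -0.4085), lambda* = (2.4648)


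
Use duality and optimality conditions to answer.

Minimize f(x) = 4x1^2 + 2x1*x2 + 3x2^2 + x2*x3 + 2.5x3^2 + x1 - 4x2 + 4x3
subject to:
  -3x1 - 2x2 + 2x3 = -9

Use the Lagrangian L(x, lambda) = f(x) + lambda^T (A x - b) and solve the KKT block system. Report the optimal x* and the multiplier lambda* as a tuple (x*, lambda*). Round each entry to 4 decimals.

Form the Lagrangian:
  L(x, lambda) = (1/2) x^T Q x + c^T x + lambda^T (A x - b)
Stationarity (grad_x L = 0): Q x + c + A^T lambda = 0.
Primal feasibility: A x = b.

This gives the KKT block system:
  [ Q   A^T ] [ x     ]   [-c ]
  [ A    0  ] [ lambda ] = [ b ]

Solving the linear system:
  x*      = (0.3926, 1.7447, -2.1663)
  lambda* = (2.5435)
  f(x*)   = 3.8201

x* = (0.3926, 1.7447, -2.1663), lambda* = (2.5435)


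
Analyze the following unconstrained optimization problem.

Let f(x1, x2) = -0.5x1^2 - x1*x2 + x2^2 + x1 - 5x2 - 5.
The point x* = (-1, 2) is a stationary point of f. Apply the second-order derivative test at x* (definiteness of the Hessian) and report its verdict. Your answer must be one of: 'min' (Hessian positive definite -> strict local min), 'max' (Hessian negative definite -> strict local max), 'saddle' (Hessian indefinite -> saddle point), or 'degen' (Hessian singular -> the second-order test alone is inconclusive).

Compute the Hessian H = grad^2 f:
  H = [[-1, -1], [-1, 2]]
Verify stationarity: grad f(x*) = H x* + g = (0, 0).
Eigenvalues of H: -1.3028, 2.3028.
Eigenvalues have mixed signs, so H is indefinite -> x* is a saddle point.

saddle


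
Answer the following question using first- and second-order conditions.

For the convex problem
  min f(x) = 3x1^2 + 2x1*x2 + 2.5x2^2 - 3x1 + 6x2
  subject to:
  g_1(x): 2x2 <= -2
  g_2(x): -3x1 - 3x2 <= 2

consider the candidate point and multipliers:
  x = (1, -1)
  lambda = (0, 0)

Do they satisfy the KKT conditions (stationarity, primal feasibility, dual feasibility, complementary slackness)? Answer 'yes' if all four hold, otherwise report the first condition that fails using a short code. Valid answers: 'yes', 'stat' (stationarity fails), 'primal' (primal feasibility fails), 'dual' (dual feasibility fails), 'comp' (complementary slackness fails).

Gradient of f: grad f(x) = Q x + c = (1, 3)
Constraint values g_i(x) = a_i^T x - b_i:
  g_1((1, -1)) = 0
  g_2((1, -1)) = -2
Stationarity residual: grad f(x) + sum_i lambda_i a_i = (1, 3)
  -> stationarity FAILS
Primal feasibility (all g_i <= 0): OK
Dual feasibility (all lambda_i >= 0): OK
Complementary slackness (lambda_i * g_i(x) = 0 for all i): OK

Verdict: the first failing condition is stationarity -> stat.

stat


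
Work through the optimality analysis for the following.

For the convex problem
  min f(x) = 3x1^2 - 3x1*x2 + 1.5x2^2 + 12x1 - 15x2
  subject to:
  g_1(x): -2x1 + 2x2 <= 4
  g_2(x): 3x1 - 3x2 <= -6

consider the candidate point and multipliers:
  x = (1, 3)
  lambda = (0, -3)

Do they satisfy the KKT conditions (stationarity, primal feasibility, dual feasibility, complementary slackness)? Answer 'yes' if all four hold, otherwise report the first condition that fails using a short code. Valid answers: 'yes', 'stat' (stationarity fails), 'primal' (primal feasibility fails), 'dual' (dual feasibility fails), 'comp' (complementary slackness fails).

Gradient of f: grad f(x) = Q x + c = (9, -9)
Constraint values g_i(x) = a_i^T x - b_i:
  g_1((1, 3)) = 0
  g_2((1, 3)) = 0
Stationarity residual: grad f(x) + sum_i lambda_i a_i = (0, 0)
  -> stationarity OK
Primal feasibility (all g_i <= 0): OK
Dual feasibility (all lambda_i >= 0): FAILS
Complementary slackness (lambda_i * g_i(x) = 0 for all i): OK

Verdict: the first failing condition is dual_feasibility -> dual.

dual


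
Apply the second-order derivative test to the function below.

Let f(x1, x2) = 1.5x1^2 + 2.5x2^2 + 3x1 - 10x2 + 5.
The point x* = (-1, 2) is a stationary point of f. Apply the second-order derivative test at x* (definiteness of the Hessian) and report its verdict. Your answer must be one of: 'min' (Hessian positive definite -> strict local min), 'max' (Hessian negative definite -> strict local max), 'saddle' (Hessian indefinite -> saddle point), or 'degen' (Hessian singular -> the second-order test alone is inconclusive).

Compute the Hessian H = grad^2 f:
  H = [[3, 0], [0, 5]]
Verify stationarity: grad f(x*) = H x* + g = (0, 0).
Eigenvalues of H: 3, 5.
Both eigenvalues > 0, so H is positive definite -> x* is a strict local min.

min


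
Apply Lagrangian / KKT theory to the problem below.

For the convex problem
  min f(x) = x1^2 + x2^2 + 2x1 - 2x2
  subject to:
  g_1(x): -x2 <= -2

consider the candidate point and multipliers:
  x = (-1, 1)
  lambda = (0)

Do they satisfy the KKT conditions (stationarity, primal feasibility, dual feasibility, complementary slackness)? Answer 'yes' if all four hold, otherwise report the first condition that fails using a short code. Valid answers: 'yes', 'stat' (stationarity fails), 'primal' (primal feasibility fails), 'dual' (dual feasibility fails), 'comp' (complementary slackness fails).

Gradient of f: grad f(x) = Q x + c = (0, 0)
Constraint values g_i(x) = a_i^T x - b_i:
  g_1((-1, 1)) = 1
Stationarity residual: grad f(x) + sum_i lambda_i a_i = (0, 0)
  -> stationarity OK
Primal feasibility (all g_i <= 0): FAILS
Dual feasibility (all lambda_i >= 0): OK
Complementary slackness (lambda_i * g_i(x) = 0 for all i): OK

Verdict: the first failing condition is primal_feasibility -> primal.

primal


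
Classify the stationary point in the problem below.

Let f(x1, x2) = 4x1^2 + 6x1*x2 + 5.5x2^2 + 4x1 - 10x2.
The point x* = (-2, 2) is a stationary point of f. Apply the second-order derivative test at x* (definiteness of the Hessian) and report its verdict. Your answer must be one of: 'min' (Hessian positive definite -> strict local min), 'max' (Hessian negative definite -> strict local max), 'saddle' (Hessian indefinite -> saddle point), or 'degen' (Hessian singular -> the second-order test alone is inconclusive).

Compute the Hessian H = grad^2 f:
  H = [[8, 6], [6, 11]]
Verify stationarity: grad f(x*) = H x* + g = (0, 0).
Eigenvalues of H: 3.3153, 15.6847.
Both eigenvalues > 0, so H is positive definite -> x* is a strict local min.

min


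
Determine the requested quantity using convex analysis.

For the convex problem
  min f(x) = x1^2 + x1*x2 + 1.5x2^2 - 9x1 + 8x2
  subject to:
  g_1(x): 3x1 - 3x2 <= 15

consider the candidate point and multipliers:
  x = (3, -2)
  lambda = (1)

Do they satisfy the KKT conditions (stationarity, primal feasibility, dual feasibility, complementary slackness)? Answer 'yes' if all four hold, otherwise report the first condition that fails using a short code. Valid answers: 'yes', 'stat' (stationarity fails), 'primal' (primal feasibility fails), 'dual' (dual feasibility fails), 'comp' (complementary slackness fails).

Gradient of f: grad f(x) = Q x + c = (-5, 5)
Constraint values g_i(x) = a_i^T x - b_i:
  g_1((3, -2)) = 0
Stationarity residual: grad f(x) + sum_i lambda_i a_i = (-2, 2)
  -> stationarity FAILS
Primal feasibility (all g_i <= 0): OK
Dual feasibility (all lambda_i >= 0): OK
Complementary slackness (lambda_i * g_i(x) = 0 for all i): OK

Verdict: the first failing condition is stationarity -> stat.

stat


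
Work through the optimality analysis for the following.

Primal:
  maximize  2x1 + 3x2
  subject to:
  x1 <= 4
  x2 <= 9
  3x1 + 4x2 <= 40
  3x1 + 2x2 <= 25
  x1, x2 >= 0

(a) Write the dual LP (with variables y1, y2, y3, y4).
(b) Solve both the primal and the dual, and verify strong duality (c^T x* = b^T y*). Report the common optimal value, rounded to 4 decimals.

The standard primal-dual pair for 'max c^T x s.t. A x <= b, x >= 0' is:
  Dual:  min b^T y  s.t.  A^T y >= c,  y >= 0.

So the dual LP is:
  minimize  4y1 + 9y2 + 40y3 + 25y4
  subject to:
    y1 + 3y3 + 3y4 >= 2
    y2 + 4y3 + 2y4 >= 3
    y1, y2, y3, y4 >= 0

Solving the primal: x* = (1.3333, 9).
  primal value c^T x* = 29.6667.
Solving the dual: y* = (0, 0.3333, 0.6667, 0).
  dual value b^T y* = 29.6667.
Strong duality: c^T x* = b^T y*. Confirmed.

29.6667


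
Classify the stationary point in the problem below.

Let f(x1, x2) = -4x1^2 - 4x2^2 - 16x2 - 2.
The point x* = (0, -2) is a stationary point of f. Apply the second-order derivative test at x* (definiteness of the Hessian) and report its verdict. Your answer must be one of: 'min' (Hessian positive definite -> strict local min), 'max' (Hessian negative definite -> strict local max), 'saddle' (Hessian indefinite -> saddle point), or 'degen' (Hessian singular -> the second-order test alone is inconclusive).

Compute the Hessian H = grad^2 f:
  H = [[-8, 0], [0, -8]]
Verify stationarity: grad f(x*) = H x* + g = (0, 0).
Eigenvalues of H: -8, -8.
Both eigenvalues < 0, so H is negative definite -> x* is a strict local max.

max


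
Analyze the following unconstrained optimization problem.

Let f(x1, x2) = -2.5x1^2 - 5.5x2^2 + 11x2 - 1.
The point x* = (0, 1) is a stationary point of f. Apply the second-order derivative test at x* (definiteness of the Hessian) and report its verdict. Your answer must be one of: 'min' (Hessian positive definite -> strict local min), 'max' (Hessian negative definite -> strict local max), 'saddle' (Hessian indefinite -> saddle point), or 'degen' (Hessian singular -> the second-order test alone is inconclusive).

Compute the Hessian H = grad^2 f:
  H = [[-5, 0], [0, -11]]
Verify stationarity: grad f(x*) = H x* + g = (0, 0).
Eigenvalues of H: -11, -5.
Both eigenvalues < 0, so H is negative definite -> x* is a strict local max.

max


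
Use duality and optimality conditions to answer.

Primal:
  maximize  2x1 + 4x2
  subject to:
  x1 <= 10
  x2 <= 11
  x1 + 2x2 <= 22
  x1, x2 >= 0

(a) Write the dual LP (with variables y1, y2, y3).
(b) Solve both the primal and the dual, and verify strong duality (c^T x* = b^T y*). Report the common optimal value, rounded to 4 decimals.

The standard primal-dual pair for 'max c^T x s.t. A x <= b, x >= 0' is:
  Dual:  min b^T y  s.t.  A^T y >= c,  y >= 0.

So the dual LP is:
  minimize  10y1 + 11y2 + 22y3
  subject to:
    y1 + y3 >= 2
    y2 + 2y3 >= 4
    y1, y2, y3 >= 0

Solving the primal: x* = (0, 11).
  primal value c^T x* = 44.
Solving the dual: y* = (0, 0, 2).
  dual value b^T y* = 44.
Strong duality: c^T x* = b^T y*. Confirmed.

44


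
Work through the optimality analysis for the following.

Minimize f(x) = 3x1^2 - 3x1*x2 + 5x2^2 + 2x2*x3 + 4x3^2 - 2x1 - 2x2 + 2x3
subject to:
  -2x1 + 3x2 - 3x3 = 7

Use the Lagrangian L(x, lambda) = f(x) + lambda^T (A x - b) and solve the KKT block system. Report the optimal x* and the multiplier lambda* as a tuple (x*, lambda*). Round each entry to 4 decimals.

Form the Lagrangian:
  L(x, lambda) = (1/2) x^T Q x + c^T x + lambda^T (A x - b)
Stationarity (grad_x L = 0): Q x + c + A^T lambda = 0.
Primal feasibility: A x = b.

This gives the KKT block system:
  [ Q   A^T ] [ x     ]   [-c ]
  [ A    0  ] [ lambda ] = [ b ]

Solving the linear system:
  x*      = (0.215, 1.1551, -1.3216)
  lambda* = (-2.0875)
  f(x*)   = 4.6147

x* = (0.215, 1.1551, -1.3216), lambda* = (-2.0875)


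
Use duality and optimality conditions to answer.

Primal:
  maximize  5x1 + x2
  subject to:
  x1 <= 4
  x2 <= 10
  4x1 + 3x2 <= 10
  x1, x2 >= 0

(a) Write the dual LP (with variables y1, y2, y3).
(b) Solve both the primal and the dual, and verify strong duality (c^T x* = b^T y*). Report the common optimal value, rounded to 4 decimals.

The standard primal-dual pair for 'max c^T x s.t. A x <= b, x >= 0' is:
  Dual:  min b^T y  s.t.  A^T y >= c,  y >= 0.

So the dual LP is:
  minimize  4y1 + 10y2 + 10y3
  subject to:
    y1 + 4y3 >= 5
    y2 + 3y3 >= 1
    y1, y2, y3 >= 0

Solving the primal: x* = (2.5, 0).
  primal value c^T x* = 12.5.
Solving the dual: y* = (0, 0, 1.25).
  dual value b^T y* = 12.5.
Strong duality: c^T x* = b^T y*. Confirmed.

12.5


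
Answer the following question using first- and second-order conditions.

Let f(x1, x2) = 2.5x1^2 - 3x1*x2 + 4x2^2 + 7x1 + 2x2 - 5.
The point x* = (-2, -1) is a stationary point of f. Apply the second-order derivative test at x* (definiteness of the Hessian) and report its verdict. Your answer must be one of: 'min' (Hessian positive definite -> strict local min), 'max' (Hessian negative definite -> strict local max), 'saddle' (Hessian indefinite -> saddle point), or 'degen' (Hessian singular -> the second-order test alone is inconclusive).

Compute the Hessian H = grad^2 f:
  H = [[5, -3], [-3, 8]]
Verify stationarity: grad f(x*) = H x* + g = (0, 0).
Eigenvalues of H: 3.1459, 9.8541.
Both eigenvalues > 0, so H is positive definite -> x* is a strict local min.

min


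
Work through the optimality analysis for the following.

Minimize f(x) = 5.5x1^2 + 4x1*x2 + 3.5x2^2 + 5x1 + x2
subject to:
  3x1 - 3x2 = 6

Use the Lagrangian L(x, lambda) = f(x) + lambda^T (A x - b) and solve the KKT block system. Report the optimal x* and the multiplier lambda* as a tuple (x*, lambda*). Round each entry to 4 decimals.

Form the Lagrangian:
  L(x, lambda) = (1/2) x^T Q x + c^T x + lambda^T (A x - b)
Stationarity (grad_x L = 0): Q x + c + A^T lambda = 0.
Primal feasibility: A x = b.

This gives the KKT block system:
  [ Q   A^T ] [ x     ]   [-c ]
  [ A    0  ] [ lambda ] = [ b ]

Solving the linear system:
  x*      = (0.6154, -1.3846)
  lambda* = (-2.0769)
  f(x*)   = 7.0769

x* = (0.6154, -1.3846), lambda* = (-2.0769)


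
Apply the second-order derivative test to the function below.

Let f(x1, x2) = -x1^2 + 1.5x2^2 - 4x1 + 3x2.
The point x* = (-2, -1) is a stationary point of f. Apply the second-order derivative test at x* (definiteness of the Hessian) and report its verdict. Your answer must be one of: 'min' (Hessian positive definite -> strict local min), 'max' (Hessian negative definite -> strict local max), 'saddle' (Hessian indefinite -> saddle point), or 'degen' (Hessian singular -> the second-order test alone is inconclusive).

Compute the Hessian H = grad^2 f:
  H = [[-2, 0], [0, 3]]
Verify stationarity: grad f(x*) = H x* + g = (0, 0).
Eigenvalues of H: -2, 3.
Eigenvalues have mixed signs, so H is indefinite -> x* is a saddle point.

saddle


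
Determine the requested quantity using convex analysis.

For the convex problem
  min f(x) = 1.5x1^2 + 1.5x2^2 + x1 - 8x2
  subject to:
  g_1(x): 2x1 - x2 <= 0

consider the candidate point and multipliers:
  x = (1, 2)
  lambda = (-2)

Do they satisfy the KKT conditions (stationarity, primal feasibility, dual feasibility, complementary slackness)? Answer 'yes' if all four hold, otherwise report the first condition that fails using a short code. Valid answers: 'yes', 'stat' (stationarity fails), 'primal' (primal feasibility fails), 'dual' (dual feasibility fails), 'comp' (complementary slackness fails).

Gradient of f: grad f(x) = Q x + c = (4, -2)
Constraint values g_i(x) = a_i^T x - b_i:
  g_1((1, 2)) = 0
Stationarity residual: grad f(x) + sum_i lambda_i a_i = (0, 0)
  -> stationarity OK
Primal feasibility (all g_i <= 0): OK
Dual feasibility (all lambda_i >= 0): FAILS
Complementary slackness (lambda_i * g_i(x) = 0 for all i): OK

Verdict: the first failing condition is dual_feasibility -> dual.

dual


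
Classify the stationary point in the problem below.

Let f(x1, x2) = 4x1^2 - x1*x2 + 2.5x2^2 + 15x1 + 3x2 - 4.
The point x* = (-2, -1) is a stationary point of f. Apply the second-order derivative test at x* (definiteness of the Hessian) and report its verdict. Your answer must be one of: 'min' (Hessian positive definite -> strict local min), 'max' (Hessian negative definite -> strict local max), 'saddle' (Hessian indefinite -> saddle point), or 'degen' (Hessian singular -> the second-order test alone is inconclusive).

Compute the Hessian H = grad^2 f:
  H = [[8, -1], [-1, 5]]
Verify stationarity: grad f(x*) = H x* + g = (0, 0).
Eigenvalues of H: 4.6972, 8.3028.
Both eigenvalues > 0, so H is positive definite -> x* is a strict local min.

min


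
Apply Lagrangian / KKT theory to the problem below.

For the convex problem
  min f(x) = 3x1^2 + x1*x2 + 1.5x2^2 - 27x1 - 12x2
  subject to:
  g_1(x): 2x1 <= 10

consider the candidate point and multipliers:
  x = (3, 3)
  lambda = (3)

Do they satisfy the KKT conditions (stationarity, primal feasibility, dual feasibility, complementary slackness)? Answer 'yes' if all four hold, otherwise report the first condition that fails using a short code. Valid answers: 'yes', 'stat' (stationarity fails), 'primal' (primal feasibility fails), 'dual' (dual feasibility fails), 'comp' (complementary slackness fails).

Gradient of f: grad f(x) = Q x + c = (-6, 0)
Constraint values g_i(x) = a_i^T x - b_i:
  g_1((3, 3)) = -4
Stationarity residual: grad f(x) + sum_i lambda_i a_i = (0, 0)
  -> stationarity OK
Primal feasibility (all g_i <= 0): OK
Dual feasibility (all lambda_i >= 0): OK
Complementary slackness (lambda_i * g_i(x) = 0 for all i): FAILS

Verdict: the first failing condition is complementary_slackness -> comp.

comp


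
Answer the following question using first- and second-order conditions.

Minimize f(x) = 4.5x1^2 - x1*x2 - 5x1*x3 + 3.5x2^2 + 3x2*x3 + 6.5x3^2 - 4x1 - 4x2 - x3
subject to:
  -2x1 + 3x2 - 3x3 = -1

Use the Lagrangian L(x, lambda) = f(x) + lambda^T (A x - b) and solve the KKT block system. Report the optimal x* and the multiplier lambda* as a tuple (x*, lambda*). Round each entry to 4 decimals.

Form the Lagrangian:
  L(x, lambda) = (1/2) x^T Q x + c^T x + lambda^T (A x - b)
Stationarity (grad_x L = 0): Q x + c + A^T lambda = 0.
Primal feasibility: A x = b.

This gives the KKT block system:
  [ Q   A^T ] [ x     ]   [-c ]
  [ A    0  ] [ lambda ] = [ b ]

Solving the linear system:
  x*      = (0.7133, 0.4444, 0.3022)
  lambda* = (0.2319)
  f(x*)   = -2.3505

x* = (0.7133, 0.4444, 0.3022), lambda* = (0.2319)


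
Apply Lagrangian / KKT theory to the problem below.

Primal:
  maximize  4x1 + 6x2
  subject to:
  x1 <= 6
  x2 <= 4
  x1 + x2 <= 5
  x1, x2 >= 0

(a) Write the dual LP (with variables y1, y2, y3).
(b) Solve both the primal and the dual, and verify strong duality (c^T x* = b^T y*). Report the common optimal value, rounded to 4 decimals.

The standard primal-dual pair for 'max c^T x s.t. A x <= b, x >= 0' is:
  Dual:  min b^T y  s.t.  A^T y >= c,  y >= 0.

So the dual LP is:
  minimize  6y1 + 4y2 + 5y3
  subject to:
    y1 + y3 >= 4
    y2 + y3 >= 6
    y1, y2, y3 >= 0

Solving the primal: x* = (1, 4).
  primal value c^T x* = 28.
Solving the dual: y* = (0, 2, 4).
  dual value b^T y* = 28.
Strong duality: c^T x* = b^T y*. Confirmed.

28


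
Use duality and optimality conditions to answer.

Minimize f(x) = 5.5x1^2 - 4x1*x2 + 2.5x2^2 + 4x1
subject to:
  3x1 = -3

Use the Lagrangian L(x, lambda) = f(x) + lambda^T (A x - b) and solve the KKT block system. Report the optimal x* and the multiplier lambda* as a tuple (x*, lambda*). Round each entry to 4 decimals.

Form the Lagrangian:
  L(x, lambda) = (1/2) x^T Q x + c^T x + lambda^T (A x - b)
Stationarity (grad_x L = 0): Q x + c + A^T lambda = 0.
Primal feasibility: A x = b.

This gives the KKT block system:
  [ Q   A^T ] [ x     ]   [-c ]
  [ A    0  ] [ lambda ] = [ b ]

Solving the linear system:
  x*      = (-1, -0.8)
  lambda* = (1.2667)
  f(x*)   = -0.1

x* = (-1, -0.8), lambda* = (1.2667)


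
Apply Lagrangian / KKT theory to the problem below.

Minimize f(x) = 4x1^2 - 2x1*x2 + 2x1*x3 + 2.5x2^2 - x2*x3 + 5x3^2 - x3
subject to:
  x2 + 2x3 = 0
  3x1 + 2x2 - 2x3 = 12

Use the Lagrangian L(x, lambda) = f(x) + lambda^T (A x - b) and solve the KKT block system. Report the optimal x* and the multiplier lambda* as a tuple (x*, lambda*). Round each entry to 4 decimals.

Form the Lagrangian:
  L(x, lambda) = (1/2) x^T Q x + c^T x + lambda^T (A x - b)
Stationarity (grad_x L = 0): Q x + c + A^T lambda = 0.
Primal feasibility: A x = b.

This gives the KKT block system:
  [ Q   A^T ] [ x     ]   [-c ]
  [ A    0  ] [ lambda ] = [ b ]

Solving the linear system:
  x*      = (2.0667, 1.9333, -0.9667)
  lambda* = (0.6556, -3.5778)
  f(x*)   = 21.95

x* = (2.0667, 1.9333, -0.9667), lambda* = (0.6556, -3.5778)


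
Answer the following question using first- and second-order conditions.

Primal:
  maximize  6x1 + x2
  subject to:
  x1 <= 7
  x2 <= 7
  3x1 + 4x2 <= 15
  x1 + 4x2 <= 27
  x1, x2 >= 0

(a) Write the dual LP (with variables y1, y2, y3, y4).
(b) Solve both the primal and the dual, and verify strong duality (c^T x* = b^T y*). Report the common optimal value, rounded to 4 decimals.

The standard primal-dual pair for 'max c^T x s.t. A x <= b, x >= 0' is:
  Dual:  min b^T y  s.t.  A^T y >= c,  y >= 0.

So the dual LP is:
  minimize  7y1 + 7y2 + 15y3 + 27y4
  subject to:
    y1 + 3y3 + y4 >= 6
    y2 + 4y3 + 4y4 >= 1
    y1, y2, y3, y4 >= 0

Solving the primal: x* = (5, 0).
  primal value c^T x* = 30.
Solving the dual: y* = (0, 0, 2, 0).
  dual value b^T y* = 30.
Strong duality: c^T x* = b^T y*. Confirmed.

30


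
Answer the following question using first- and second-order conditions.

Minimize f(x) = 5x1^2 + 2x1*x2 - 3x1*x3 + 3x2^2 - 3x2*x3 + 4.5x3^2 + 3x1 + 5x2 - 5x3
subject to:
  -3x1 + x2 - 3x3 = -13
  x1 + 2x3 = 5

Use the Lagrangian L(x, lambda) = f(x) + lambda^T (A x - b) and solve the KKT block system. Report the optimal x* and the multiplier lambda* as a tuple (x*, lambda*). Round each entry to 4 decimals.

Form the Lagrangian:
  L(x, lambda) = (1/2) x^T Q x + c^T x + lambda^T (A x - b)
Stationarity (grad_x L = 0): Q x + c + A^T lambda = 0.
Primal feasibility: A x = b.

This gives the KKT block system:
  [ Q   A^T ] [ x     ]   [-c ]
  [ A    0  ] [ lambda ] = [ b ]

Solving the linear system:
  x*      = (2.1847, -2.2229, 1.4076)
  lambda* = (8.1911, 8.3949)
  f(x*)   = 26.4554

x* = (2.1847, -2.2229, 1.4076), lambda* = (8.1911, 8.3949)


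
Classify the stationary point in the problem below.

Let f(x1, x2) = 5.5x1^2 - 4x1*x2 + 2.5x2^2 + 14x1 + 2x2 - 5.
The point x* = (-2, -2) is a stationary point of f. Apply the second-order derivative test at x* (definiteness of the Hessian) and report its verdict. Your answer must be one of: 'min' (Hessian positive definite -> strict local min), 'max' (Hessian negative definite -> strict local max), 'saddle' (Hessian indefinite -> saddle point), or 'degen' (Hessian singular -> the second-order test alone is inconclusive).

Compute the Hessian H = grad^2 f:
  H = [[11, -4], [-4, 5]]
Verify stationarity: grad f(x*) = H x* + g = (0, 0).
Eigenvalues of H: 3, 13.
Both eigenvalues > 0, so H is positive definite -> x* is a strict local min.

min


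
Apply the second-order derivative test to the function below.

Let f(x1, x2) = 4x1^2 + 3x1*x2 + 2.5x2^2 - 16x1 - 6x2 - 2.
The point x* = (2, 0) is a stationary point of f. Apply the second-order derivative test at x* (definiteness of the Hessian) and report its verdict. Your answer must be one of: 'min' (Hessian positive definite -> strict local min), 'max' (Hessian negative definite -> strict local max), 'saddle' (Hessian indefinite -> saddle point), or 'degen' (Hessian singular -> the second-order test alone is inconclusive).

Compute the Hessian H = grad^2 f:
  H = [[8, 3], [3, 5]]
Verify stationarity: grad f(x*) = H x* + g = (0, 0).
Eigenvalues of H: 3.1459, 9.8541.
Both eigenvalues > 0, so H is positive definite -> x* is a strict local min.

min


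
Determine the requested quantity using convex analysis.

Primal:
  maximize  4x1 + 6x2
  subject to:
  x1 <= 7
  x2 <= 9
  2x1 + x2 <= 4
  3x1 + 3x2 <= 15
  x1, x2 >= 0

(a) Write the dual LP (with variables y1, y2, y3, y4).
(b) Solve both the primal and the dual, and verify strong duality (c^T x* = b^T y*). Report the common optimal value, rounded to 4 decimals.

The standard primal-dual pair for 'max c^T x s.t. A x <= b, x >= 0' is:
  Dual:  min b^T y  s.t.  A^T y >= c,  y >= 0.

So the dual LP is:
  minimize  7y1 + 9y2 + 4y3 + 15y4
  subject to:
    y1 + 2y3 + 3y4 >= 4
    y2 + y3 + 3y4 >= 6
    y1, y2, y3, y4 >= 0

Solving the primal: x* = (0, 4).
  primal value c^T x* = 24.
Solving the dual: y* = (0, 0, 6, 0).
  dual value b^T y* = 24.
Strong duality: c^T x* = b^T y*. Confirmed.

24


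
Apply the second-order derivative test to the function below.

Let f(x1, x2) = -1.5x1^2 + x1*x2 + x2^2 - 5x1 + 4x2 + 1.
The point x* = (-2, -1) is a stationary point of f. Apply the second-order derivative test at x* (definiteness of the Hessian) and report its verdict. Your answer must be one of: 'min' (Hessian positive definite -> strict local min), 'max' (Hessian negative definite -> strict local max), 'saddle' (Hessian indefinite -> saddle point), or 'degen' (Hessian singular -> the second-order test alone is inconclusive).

Compute the Hessian H = grad^2 f:
  H = [[-3, 1], [1, 2]]
Verify stationarity: grad f(x*) = H x* + g = (0, 0).
Eigenvalues of H: -3.1926, 2.1926.
Eigenvalues have mixed signs, so H is indefinite -> x* is a saddle point.

saddle


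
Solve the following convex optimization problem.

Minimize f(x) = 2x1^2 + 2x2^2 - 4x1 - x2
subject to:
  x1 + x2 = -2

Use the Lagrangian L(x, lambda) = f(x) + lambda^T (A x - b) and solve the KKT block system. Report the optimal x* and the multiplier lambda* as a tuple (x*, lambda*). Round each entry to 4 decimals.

Form the Lagrangian:
  L(x, lambda) = (1/2) x^T Q x + c^T x + lambda^T (A x - b)
Stationarity (grad_x L = 0): Q x + c + A^T lambda = 0.
Primal feasibility: A x = b.

This gives the KKT block system:
  [ Q   A^T ] [ x     ]   [-c ]
  [ A    0  ] [ lambda ] = [ b ]

Solving the linear system:
  x*      = (-0.625, -1.375)
  lambda* = (6.5)
  f(x*)   = 8.4375

x* = (-0.625, -1.375), lambda* = (6.5)


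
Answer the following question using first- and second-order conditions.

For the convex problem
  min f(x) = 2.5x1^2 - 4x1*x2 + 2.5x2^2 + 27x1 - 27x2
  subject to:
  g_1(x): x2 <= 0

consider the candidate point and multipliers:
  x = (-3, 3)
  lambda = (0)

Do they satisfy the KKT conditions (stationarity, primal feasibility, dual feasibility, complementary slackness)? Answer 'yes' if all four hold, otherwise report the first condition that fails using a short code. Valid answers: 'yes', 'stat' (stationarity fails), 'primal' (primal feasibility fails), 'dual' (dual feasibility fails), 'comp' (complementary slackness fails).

Gradient of f: grad f(x) = Q x + c = (0, 0)
Constraint values g_i(x) = a_i^T x - b_i:
  g_1((-3, 3)) = 3
Stationarity residual: grad f(x) + sum_i lambda_i a_i = (0, 0)
  -> stationarity OK
Primal feasibility (all g_i <= 0): FAILS
Dual feasibility (all lambda_i >= 0): OK
Complementary slackness (lambda_i * g_i(x) = 0 for all i): OK

Verdict: the first failing condition is primal_feasibility -> primal.

primal


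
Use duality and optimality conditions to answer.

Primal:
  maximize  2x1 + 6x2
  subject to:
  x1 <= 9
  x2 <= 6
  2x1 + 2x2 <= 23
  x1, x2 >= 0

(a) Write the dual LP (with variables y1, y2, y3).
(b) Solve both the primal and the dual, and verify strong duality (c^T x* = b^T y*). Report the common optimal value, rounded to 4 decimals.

The standard primal-dual pair for 'max c^T x s.t. A x <= b, x >= 0' is:
  Dual:  min b^T y  s.t.  A^T y >= c,  y >= 0.

So the dual LP is:
  minimize  9y1 + 6y2 + 23y3
  subject to:
    y1 + 2y3 >= 2
    y2 + 2y3 >= 6
    y1, y2, y3 >= 0

Solving the primal: x* = (5.5, 6).
  primal value c^T x* = 47.
Solving the dual: y* = (0, 4, 1).
  dual value b^T y* = 47.
Strong duality: c^T x* = b^T y*. Confirmed.

47


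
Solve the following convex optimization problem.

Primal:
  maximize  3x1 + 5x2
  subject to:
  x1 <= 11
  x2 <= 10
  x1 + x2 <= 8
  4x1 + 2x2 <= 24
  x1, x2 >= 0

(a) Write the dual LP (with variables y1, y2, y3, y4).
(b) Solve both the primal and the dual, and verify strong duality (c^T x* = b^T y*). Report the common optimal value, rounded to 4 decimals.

The standard primal-dual pair for 'max c^T x s.t. A x <= b, x >= 0' is:
  Dual:  min b^T y  s.t.  A^T y >= c,  y >= 0.

So the dual LP is:
  minimize  11y1 + 10y2 + 8y3 + 24y4
  subject to:
    y1 + y3 + 4y4 >= 3
    y2 + y3 + 2y4 >= 5
    y1, y2, y3, y4 >= 0

Solving the primal: x* = (0, 8).
  primal value c^T x* = 40.
Solving the dual: y* = (0, 0, 5, 0).
  dual value b^T y* = 40.
Strong duality: c^T x* = b^T y*. Confirmed.

40


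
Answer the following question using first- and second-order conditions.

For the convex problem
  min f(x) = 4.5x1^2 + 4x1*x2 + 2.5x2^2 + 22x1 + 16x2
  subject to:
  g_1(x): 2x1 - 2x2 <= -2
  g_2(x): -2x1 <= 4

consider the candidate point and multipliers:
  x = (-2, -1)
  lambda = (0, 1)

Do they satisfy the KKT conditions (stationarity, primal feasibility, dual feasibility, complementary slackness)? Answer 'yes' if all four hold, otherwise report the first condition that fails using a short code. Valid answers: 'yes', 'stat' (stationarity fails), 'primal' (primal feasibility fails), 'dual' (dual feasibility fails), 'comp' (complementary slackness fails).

Gradient of f: grad f(x) = Q x + c = (0, 3)
Constraint values g_i(x) = a_i^T x - b_i:
  g_1((-2, -1)) = 0
  g_2((-2, -1)) = 0
Stationarity residual: grad f(x) + sum_i lambda_i a_i = (-2, 3)
  -> stationarity FAILS
Primal feasibility (all g_i <= 0): OK
Dual feasibility (all lambda_i >= 0): OK
Complementary slackness (lambda_i * g_i(x) = 0 for all i): OK

Verdict: the first failing condition is stationarity -> stat.

stat


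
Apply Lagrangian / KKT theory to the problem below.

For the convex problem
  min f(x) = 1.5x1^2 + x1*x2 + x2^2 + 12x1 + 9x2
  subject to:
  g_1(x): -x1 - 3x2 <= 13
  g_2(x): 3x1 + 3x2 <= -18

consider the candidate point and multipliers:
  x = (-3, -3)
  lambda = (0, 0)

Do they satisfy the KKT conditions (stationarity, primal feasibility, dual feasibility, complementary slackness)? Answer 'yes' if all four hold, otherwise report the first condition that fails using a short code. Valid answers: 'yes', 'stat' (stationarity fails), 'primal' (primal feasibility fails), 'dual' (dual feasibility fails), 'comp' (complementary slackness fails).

Gradient of f: grad f(x) = Q x + c = (0, 0)
Constraint values g_i(x) = a_i^T x - b_i:
  g_1((-3, -3)) = -1
  g_2((-3, -3)) = 0
Stationarity residual: grad f(x) + sum_i lambda_i a_i = (0, 0)
  -> stationarity OK
Primal feasibility (all g_i <= 0): OK
Dual feasibility (all lambda_i >= 0): OK
Complementary slackness (lambda_i * g_i(x) = 0 for all i): OK

Verdict: yes, KKT holds.

yes


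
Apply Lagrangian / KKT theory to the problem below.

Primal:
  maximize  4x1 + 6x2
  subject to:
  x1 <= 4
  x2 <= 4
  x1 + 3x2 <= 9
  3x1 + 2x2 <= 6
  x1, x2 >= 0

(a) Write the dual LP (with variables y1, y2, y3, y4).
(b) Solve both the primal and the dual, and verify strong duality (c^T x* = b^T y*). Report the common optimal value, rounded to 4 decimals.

The standard primal-dual pair for 'max c^T x s.t. A x <= b, x >= 0' is:
  Dual:  min b^T y  s.t.  A^T y >= c,  y >= 0.

So the dual LP is:
  minimize  4y1 + 4y2 + 9y3 + 6y4
  subject to:
    y1 + y3 + 3y4 >= 4
    y2 + 3y3 + 2y4 >= 6
    y1, y2, y3, y4 >= 0

Solving the primal: x* = (0, 3).
  primal value c^T x* = 18.
Solving the dual: y* = (0, 0, 0, 3).
  dual value b^T y* = 18.
Strong duality: c^T x* = b^T y*. Confirmed.

18
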